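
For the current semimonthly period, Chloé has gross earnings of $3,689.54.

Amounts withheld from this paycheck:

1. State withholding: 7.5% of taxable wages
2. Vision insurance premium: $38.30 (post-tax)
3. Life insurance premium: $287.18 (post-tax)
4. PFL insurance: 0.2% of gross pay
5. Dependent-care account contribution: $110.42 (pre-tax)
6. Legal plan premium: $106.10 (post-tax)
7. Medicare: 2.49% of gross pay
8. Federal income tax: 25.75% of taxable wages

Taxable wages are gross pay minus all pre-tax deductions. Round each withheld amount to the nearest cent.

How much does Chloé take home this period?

Dependent-care account contribution: $110.42
Taxable wages = $3,689.54 − $110.42 = $3,579.12
State withholding: $3,579.12 × 0.075 = $268.43
Federal income tax: $3,579.12 × 0.2575 = $921.62
Medicare: $3,689.54 × 0.0249 = $91.87
PFL insurance: $3,689.54 × 0.002 = $7.38
Legal plan premium: $106.10
Life insurance premium: $287.18
Vision insurance premium: $38.30
Total deductions = $110.42 + $268.43 + $921.62 + $91.87 + $7.38 + $106.10 + $287.18 + $38.30 = $1,831.30
Net pay = $3,689.54 − $1,831.30 = $1,858.24

$1,858.24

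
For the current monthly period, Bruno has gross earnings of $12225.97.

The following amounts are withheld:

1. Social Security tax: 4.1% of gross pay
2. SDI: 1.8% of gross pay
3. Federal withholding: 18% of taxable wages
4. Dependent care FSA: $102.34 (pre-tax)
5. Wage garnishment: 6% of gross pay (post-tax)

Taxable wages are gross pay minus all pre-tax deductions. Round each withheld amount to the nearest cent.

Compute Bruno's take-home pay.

$8486.49

Dependent care FSA: $102.34
Taxable wages = $12225.97 − $102.34 = $12123.63
Federal withholding: $12123.63 × 0.18 = $2182.25
SDI: $12225.97 × 0.018 = $220.07
Social Security tax: $12225.97 × 0.041 = $501.26
Wage garnishment: $12225.97 × 0.06 = $733.56
Total deductions = $102.34 + $2182.25 + $220.07 + $501.26 + $733.56 = $3739.48
Net pay = $12225.97 − $3739.48 = $8486.49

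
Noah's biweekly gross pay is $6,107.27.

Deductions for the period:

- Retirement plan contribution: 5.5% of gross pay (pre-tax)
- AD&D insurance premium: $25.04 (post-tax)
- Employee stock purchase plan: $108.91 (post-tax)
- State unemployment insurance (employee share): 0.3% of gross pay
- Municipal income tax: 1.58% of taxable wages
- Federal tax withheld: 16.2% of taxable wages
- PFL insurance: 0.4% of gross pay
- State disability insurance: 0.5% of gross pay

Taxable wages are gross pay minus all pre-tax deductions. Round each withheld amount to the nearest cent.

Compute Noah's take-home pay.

$4,537.98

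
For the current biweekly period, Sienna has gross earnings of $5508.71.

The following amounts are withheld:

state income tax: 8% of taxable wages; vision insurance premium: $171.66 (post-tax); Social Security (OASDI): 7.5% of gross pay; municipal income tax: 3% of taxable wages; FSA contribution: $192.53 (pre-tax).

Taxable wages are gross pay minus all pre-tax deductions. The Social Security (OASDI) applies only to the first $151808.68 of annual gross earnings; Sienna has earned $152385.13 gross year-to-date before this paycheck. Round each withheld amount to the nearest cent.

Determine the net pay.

$4559.74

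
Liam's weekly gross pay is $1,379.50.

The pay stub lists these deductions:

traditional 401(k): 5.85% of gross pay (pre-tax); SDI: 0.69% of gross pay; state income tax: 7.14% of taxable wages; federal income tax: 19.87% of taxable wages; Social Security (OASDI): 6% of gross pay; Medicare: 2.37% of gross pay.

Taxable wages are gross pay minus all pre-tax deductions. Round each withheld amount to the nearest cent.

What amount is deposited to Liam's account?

$823.02

Traditional 401(k): $1,379.50 × 0.0585 = $80.70
Taxable wages = $1,379.50 − $80.70 = $1,298.80
Federal income tax: $1,298.80 × 0.1987 = $258.07
State income tax: $1,298.80 × 0.0714 = $92.73
Medicare: $1,379.50 × 0.0237 = $32.69
Social Security (OASDI): $1,379.50 × 0.06 = $82.77
SDI: $1,379.50 × 0.0069 = $9.52
Total deductions = $80.70 + $258.07 + $92.73 + $32.69 + $82.77 + $9.52 = $556.48
Net pay = $1,379.50 − $556.48 = $823.02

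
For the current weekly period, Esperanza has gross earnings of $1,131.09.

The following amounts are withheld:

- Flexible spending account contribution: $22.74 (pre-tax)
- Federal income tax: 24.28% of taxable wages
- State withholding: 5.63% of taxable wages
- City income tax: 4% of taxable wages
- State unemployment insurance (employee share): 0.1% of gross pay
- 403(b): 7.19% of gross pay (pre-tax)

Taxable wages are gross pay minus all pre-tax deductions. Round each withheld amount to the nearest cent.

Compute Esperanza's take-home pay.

$677.63

Flexible spending account contribution: $22.74
403(b): $1,131.09 × 0.0719 = $81.33
Pre-tax total = $22.74 + $81.33 = $104.07
Taxable wages = $1,131.09 − $104.07 = $1,027.02
Federal income tax: $1,027.02 × 0.2428 = $249.36
State withholding: $1,027.02 × 0.0563 = $57.82
City income tax: $1,027.02 × 0.04 = $41.08
State unemployment insurance (employee share): $1,131.09 × 0.001 = $1.13
Total deductions = $22.74 + $81.33 + $249.36 + $57.82 + $41.08 + $1.13 = $453.46
Net pay = $1,131.09 − $453.46 = $677.63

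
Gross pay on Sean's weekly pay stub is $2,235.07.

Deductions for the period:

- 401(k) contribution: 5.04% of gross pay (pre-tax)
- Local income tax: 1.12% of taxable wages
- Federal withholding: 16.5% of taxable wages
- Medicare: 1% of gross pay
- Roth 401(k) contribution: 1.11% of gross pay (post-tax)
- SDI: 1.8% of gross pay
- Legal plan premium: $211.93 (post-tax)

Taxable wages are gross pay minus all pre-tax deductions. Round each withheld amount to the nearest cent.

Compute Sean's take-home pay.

401(k) contribution: $2,235.07 × 0.0504 = $112.65
Taxable wages = $2,235.07 − $112.65 = $2,122.42
Federal withholding: $2,122.42 × 0.165 = $350.20
Local income tax: $2,122.42 × 0.0112 = $23.77
SDI: $2,235.07 × 0.018 = $40.23
Medicare: $2,235.07 × 0.01 = $22.35
Roth 401(k) contribution: $2,235.07 × 0.0111 = $24.81
Legal plan premium: $211.93
Total deductions = $112.65 + $350.20 + $23.77 + $40.23 + $22.35 + $24.81 + $211.93 = $785.94
Net pay = $2,235.07 − $785.94 = $1,449.13

$1,449.13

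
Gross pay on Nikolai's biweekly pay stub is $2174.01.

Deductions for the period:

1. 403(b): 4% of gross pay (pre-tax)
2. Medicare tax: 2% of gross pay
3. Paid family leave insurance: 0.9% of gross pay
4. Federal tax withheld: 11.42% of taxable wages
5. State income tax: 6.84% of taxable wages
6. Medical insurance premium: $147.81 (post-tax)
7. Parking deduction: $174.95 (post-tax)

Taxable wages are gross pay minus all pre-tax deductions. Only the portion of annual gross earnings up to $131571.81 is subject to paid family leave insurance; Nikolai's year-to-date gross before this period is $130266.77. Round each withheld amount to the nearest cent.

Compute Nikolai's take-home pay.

$1327.97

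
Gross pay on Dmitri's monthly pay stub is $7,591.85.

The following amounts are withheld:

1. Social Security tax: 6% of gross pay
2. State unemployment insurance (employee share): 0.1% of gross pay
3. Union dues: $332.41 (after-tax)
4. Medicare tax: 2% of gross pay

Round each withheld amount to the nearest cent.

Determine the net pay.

State unemployment insurance (employee share): $7,591.85 × 0.001 = $7.59
Medicare tax: $7,591.85 × 0.02 = $151.84
Social Security tax: $7,591.85 × 0.06 = $455.51
Union dues: $332.41
Total deductions = $7.59 + $151.84 + $455.51 + $332.41 = $947.35
Net pay = $7,591.85 − $947.35 = $6,644.50

$6,644.50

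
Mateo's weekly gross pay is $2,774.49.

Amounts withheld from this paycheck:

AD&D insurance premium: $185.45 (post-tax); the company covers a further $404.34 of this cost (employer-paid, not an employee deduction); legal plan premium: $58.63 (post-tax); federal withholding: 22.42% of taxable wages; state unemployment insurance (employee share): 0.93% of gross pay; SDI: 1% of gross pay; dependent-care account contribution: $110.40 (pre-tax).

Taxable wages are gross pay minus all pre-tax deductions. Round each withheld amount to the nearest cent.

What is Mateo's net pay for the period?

$1,769.18

Dependent-care account contribution: $110.40
Taxable wages = $2,774.49 − $110.40 = $2,664.09
Federal withholding: $2,664.09 × 0.2242 = $597.29
SDI: $2,774.49 × 0.01 = $27.74
State unemployment insurance (employee share): $2,774.49 × 0.0093 = $25.80
AD&D insurance premium: $185.45
Legal plan premium: $58.63
(Employer's $404.34 toward AD&D insurance premium is not withheld from the employee.)
Total deductions = $110.40 + $597.29 + $27.74 + $25.80 + $185.45 + $58.63 = $1,005.31
Net pay = $2,774.49 − $1,005.31 = $1,769.18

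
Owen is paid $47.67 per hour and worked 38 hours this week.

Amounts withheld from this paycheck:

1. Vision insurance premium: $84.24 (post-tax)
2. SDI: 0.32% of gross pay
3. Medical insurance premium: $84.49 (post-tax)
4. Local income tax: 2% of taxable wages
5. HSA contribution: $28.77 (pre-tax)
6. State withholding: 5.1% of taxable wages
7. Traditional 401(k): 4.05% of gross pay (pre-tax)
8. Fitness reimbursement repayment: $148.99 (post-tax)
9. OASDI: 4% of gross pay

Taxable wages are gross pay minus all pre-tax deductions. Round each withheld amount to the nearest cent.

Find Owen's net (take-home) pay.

Gross pay: 38 × $47.67 = $1811.46
HSA contribution: $28.77
Traditional 401(k): $1811.46 × 0.0405 = $73.36
Pre-tax total = $28.77 + $73.36 = $102.13
Taxable wages = $1811.46 − $102.13 = $1709.33
State withholding: $1709.33 × 0.051 = $87.18
Local income tax: $1709.33 × 0.02 = $34.19
OASDI: $1811.46 × 0.04 = $72.46
SDI: $1811.46 × 0.0032 = $5.80
Fitness reimbursement repayment: $148.99
Vision insurance premium: $84.24
Medical insurance premium: $84.49
Total deductions = $28.77 + $73.36 + $87.18 + $34.19 + $72.46 + $5.80 + $148.99 + $84.24 + $84.49 = $619.48
Net pay = $1811.46 − $619.48 = $1191.98

$1191.98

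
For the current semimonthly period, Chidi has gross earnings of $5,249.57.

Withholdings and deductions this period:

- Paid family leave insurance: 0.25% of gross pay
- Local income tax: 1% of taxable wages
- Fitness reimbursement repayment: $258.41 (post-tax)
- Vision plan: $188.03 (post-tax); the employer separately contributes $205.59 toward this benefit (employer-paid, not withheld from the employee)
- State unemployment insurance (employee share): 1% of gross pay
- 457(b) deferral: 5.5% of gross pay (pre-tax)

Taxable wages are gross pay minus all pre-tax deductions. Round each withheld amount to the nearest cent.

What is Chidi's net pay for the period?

$4,399.17

457(b) deferral: $5,249.57 × 0.055 = $288.73
Taxable wages = $5,249.57 − $288.73 = $4,960.84
Local income tax: $4,960.84 × 0.01 = $49.61
State unemployment insurance (employee share): $5,249.57 × 0.01 = $52.50
Paid family leave insurance: $5,249.57 × 0.0025 = $13.12
Vision plan: $188.03
Fitness reimbursement repayment: $258.41
(Employer's $205.59 toward vision plan is not withheld from the employee.)
Total deductions = $288.73 + $49.61 + $52.50 + $13.12 + $188.03 + $258.41 = $850.40
Net pay = $5,249.57 − $850.40 = $4,399.17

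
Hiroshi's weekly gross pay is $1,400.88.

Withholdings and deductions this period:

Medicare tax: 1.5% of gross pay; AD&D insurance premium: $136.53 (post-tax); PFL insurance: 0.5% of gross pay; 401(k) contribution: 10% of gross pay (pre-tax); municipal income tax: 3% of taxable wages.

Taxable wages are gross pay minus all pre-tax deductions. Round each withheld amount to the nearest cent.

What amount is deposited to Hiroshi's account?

$1,058.43

401(k) contribution: $1,400.88 × 0.1 = $140.09
Taxable wages = $1,400.88 − $140.09 = $1,260.79
Municipal income tax: $1,260.79 × 0.03 = $37.82
Medicare tax: $1,400.88 × 0.015 = $21.01
PFL insurance: $1,400.88 × 0.005 = $7.00
AD&D insurance premium: $136.53
Total deductions = $140.09 + $37.82 + $21.01 + $7.00 + $136.53 = $342.45
Net pay = $1,400.88 − $342.45 = $1,058.43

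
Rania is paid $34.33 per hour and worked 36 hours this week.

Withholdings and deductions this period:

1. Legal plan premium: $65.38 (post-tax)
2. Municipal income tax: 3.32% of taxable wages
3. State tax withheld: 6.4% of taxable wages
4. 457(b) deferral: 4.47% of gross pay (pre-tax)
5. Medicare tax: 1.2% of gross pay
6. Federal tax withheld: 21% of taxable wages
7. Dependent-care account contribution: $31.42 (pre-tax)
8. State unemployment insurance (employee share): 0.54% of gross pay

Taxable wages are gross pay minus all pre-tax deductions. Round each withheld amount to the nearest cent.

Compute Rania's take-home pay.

$709.30

Gross pay: 36 × $34.33 = $1,235.88
Dependent-care account contribution: $31.42
457(b) deferral: $1,235.88 × 0.0447 = $55.24
Pre-tax total = $31.42 + $55.24 = $86.66
Taxable wages = $1,235.88 − $86.66 = $1,149.22
Federal tax withheld: $1,149.22 × 0.21 = $241.34
Municipal income tax: $1,149.22 × 0.0332 = $38.15
State tax withheld: $1,149.22 × 0.064 = $73.55
Medicare tax: $1,235.88 × 0.012 = $14.83
State unemployment insurance (employee share): $1,235.88 × 0.0054 = $6.67
Legal plan premium: $65.38
Total deductions = $31.42 + $55.24 + $241.34 + $38.15 + $73.55 + $14.83 + $6.67 + $65.38 = $526.58
Net pay = $1,235.88 − $526.58 = $709.30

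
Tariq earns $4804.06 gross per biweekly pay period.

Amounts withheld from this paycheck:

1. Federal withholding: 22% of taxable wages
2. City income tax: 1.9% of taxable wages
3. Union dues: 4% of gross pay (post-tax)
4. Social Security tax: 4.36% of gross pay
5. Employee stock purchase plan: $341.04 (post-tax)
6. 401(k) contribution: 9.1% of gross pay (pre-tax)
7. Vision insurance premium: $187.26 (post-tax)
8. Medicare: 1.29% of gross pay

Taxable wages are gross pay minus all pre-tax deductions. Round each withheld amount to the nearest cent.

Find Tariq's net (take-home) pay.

$2331.31

401(k) contribution: $4804.06 × 0.091 = $437.17
Taxable wages = $4804.06 − $437.17 = $4366.89
City income tax: $4366.89 × 0.019 = $82.97
Federal withholding: $4366.89 × 0.22 = $960.72
Social Security tax: $4804.06 × 0.0436 = $209.46
Medicare: $4804.06 × 0.0129 = $61.97
Union dues: $4804.06 × 0.04 = $192.16
Vision insurance premium: $187.26
Employee stock purchase plan: $341.04
Total deductions = $437.17 + $82.97 + $960.72 + $209.46 + $61.97 + $192.16 + $187.26 + $341.04 = $2472.75
Net pay = $4804.06 − $2472.75 = $2331.31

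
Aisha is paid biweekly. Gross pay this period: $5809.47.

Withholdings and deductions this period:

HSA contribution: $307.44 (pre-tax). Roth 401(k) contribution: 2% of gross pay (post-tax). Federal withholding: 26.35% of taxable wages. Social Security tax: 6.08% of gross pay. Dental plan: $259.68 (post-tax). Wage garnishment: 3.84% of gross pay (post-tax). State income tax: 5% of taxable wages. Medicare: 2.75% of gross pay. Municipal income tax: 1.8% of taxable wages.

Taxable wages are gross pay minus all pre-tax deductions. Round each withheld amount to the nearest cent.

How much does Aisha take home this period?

HSA contribution: $307.44
Taxable wages = $5809.47 − $307.44 = $5502.03
Municipal income tax: $5502.03 × 0.018 = $99.04
State income tax: $5502.03 × 0.05 = $275.10
Federal withholding: $5502.03 × 0.2635 = $1449.78
Social Security tax: $5809.47 × 0.0608 = $353.22
Medicare: $5809.47 × 0.0275 = $159.76
Wage garnishment: $5809.47 × 0.0384 = $223.08
Roth 401(k) contribution: $5809.47 × 0.02 = $116.19
Dental plan: $259.68
Total deductions = $307.44 + $99.04 + $275.10 + $1449.78 + $353.22 + $159.76 + $223.08 + $116.19 + $259.68 = $3243.29
Net pay = $5809.47 − $3243.29 = $2566.18

$2566.18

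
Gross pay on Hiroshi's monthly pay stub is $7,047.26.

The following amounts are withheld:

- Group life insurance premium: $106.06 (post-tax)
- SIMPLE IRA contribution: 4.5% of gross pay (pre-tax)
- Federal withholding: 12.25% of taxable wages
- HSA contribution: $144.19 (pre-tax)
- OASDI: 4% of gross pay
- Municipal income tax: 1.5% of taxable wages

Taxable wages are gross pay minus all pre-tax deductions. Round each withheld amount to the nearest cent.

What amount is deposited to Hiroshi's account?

HSA contribution: $144.19
SIMPLE IRA contribution: $7,047.26 × 0.045 = $317.13
Pre-tax total = $144.19 + $317.13 = $461.32
Taxable wages = $7,047.26 − $461.32 = $6,585.94
Municipal income tax: $6,585.94 × 0.015 = $98.79
Federal withholding: $6,585.94 × 0.1225 = $806.78
OASDI: $7,047.26 × 0.04 = $281.89
Group life insurance premium: $106.06
Total deductions = $144.19 + $317.13 + $98.79 + $806.78 + $281.89 + $106.06 = $1,754.84
Net pay = $7,047.26 − $1,754.84 = $5,292.42

$5,292.42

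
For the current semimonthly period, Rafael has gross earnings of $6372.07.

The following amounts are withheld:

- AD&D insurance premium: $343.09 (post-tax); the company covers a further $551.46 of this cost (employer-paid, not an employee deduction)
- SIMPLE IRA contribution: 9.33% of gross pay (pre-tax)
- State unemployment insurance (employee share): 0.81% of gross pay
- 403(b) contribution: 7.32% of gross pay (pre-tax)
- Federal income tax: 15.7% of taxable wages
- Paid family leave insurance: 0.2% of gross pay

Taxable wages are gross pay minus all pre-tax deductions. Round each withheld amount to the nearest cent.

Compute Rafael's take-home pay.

403(b) contribution: $6372.07 × 0.0732 = $466.44
SIMPLE IRA contribution: $6372.07 × 0.0933 = $594.51
Pre-tax total = $466.44 + $594.51 = $1060.95
Taxable wages = $6372.07 − $1060.95 = $5311.12
Federal income tax: $5311.12 × 0.157 = $833.85
State unemployment insurance (employee share): $6372.07 × 0.0081 = $51.61
Paid family leave insurance: $6372.07 × 0.002 = $12.74
AD&D insurance premium: $343.09
(Employer's $551.46 toward AD&D insurance premium is not withheld from the employee.)
Total deductions = $466.44 + $594.51 + $833.85 + $51.61 + $12.74 + $343.09 = $2302.24
Net pay = $6372.07 − $2302.24 = $4069.83

$4069.83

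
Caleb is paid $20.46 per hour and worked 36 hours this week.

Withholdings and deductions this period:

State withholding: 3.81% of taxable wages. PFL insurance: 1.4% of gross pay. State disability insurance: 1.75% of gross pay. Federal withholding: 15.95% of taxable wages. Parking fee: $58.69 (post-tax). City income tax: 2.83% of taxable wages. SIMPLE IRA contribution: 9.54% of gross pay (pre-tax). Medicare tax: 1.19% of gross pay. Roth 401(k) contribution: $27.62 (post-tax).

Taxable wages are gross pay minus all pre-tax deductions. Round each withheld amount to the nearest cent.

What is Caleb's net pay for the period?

$397.49

Gross pay: 36 × $20.46 = $736.56
SIMPLE IRA contribution: $736.56 × 0.0954 = $70.27
Taxable wages = $736.56 − $70.27 = $666.29
Federal withholding: $666.29 × 0.1595 = $106.27
State withholding: $666.29 × 0.0381 = $25.39
City income tax: $666.29 × 0.0283 = $18.86
PFL insurance: $736.56 × 0.014 = $10.31
State disability insurance: $736.56 × 0.0175 = $12.89
Medicare tax: $736.56 × 0.0119 = $8.77
Roth 401(k) contribution: $27.62
Parking fee: $58.69
Total deductions = $70.27 + $106.27 + $25.39 + $18.86 + $10.31 + $12.89 + $8.77 + $27.62 + $58.69 = $339.07
Net pay = $736.56 − $339.07 = $397.49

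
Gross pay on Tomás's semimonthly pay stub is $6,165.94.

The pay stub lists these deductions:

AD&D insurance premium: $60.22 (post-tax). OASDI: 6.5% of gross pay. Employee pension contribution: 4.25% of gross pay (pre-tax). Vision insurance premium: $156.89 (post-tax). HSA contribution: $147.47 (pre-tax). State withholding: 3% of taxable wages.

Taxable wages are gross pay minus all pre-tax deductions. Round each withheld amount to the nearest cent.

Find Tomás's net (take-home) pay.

$4,965.83

HSA contribution: $147.47
Employee pension contribution: $6,165.94 × 0.0425 = $262.05
Pre-tax total = $147.47 + $262.05 = $409.52
Taxable wages = $6,165.94 − $409.52 = $5,756.42
State withholding: $5,756.42 × 0.03 = $172.69
OASDI: $6,165.94 × 0.065 = $400.79
Vision insurance premium: $156.89
AD&D insurance premium: $60.22
Total deductions = $147.47 + $262.05 + $172.69 + $400.79 + $156.89 + $60.22 = $1,200.11
Net pay = $6,165.94 − $1,200.11 = $4,965.83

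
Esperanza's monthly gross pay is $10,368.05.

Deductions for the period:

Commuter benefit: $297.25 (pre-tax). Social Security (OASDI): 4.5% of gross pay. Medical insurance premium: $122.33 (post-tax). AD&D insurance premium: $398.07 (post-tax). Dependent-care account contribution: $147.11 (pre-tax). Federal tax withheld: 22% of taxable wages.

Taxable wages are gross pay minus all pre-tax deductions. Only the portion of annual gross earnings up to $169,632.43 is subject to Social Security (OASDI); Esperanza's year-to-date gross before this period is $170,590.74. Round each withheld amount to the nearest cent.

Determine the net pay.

$7,220.08

Dependent-care account contribution: $147.11
Commuter benefit: $297.25
Pre-tax total = $147.11 + $297.25 = $444.36
Taxable wages = $10,368.05 − $444.36 = $9,923.69
Federal tax withheld: $9,923.69 × 0.22 = $2,183.21
Social Security (OASDI): annual cap $169,632.43 already reached (YTD $170,590.74), so $0.00
AD&D insurance premium: $398.07
Medical insurance premium: $122.33
Total deductions = $147.11 + $297.25 + $2,183.21 + $0.00 + $398.07 + $122.33 = $3,147.97
Net pay = $10,368.05 − $3,147.97 = $7,220.08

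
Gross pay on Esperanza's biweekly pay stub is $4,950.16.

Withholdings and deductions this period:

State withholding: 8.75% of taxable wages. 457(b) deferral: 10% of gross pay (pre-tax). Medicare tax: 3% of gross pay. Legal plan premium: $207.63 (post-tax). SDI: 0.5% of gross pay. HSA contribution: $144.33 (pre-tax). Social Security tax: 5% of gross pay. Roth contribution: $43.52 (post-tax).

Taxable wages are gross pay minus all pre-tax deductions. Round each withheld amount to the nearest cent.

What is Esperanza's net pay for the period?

HSA contribution: $144.33
457(b) deferral: $4,950.16 × 0.1 = $495.02
Pre-tax total = $144.33 + $495.02 = $639.35
Taxable wages = $4,950.16 − $639.35 = $4,310.81
State withholding: $4,310.81 × 0.0875 = $377.20
Social Security tax: $4,950.16 × 0.05 = $247.51
Medicare tax: $4,950.16 × 0.03 = $148.50
SDI: $4,950.16 × 0.005 = $24.75
Roth contribution: $43.52
Legal plan premium: $207.63
Total deductions = $144.33 + $495.02 + $377.20 + $247.51 + $148.50 + $24.75 + $43.52 + $207.63 = $1,688.46
Net pay = $4,950.16 − $1,688.46 = $3,261.70

$3,261.70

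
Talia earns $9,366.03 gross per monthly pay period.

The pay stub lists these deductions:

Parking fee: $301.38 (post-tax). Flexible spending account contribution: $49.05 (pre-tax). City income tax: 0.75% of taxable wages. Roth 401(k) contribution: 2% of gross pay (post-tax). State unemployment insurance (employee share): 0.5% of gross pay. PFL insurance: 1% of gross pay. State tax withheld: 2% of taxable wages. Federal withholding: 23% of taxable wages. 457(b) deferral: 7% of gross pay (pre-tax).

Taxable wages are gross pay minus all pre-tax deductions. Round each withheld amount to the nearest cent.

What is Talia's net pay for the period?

$5,801.87

457(b) deferral: $9,366.03 × 0.07 = $655.62
Flexible spending account contribution: $49.05
Pre-tax total = $655.62 + $49.05 = $704.67
Taxable wages = $9,366.03 − $704.67 = $8,661.36
State tax withheld: $8,661.36 × 0.02 = $173.23
Federal withholding: $8,661.36 × 0.23 = $1,992.11
City income tax: $8,661.36 × 0.0075 = $64.96
PFL insurance: $9,366.03 × 0.01 = $93.66
State unemployment insurance (employee share): $9,366.03 × 0.005 = $46.83
Parking fee: $301.38
Roth 401(k) contribution: $9,366.03 × 0.02 = $187.32
Total deductions = $655.62 + $49.05 + $173.23 + $1,992.11 + $64.96 + $93.66 + $46.83 + $301.38 + $187.32 = $3,564.16
Net pay = $9,366.03 − $3,564.16 = $5,801.87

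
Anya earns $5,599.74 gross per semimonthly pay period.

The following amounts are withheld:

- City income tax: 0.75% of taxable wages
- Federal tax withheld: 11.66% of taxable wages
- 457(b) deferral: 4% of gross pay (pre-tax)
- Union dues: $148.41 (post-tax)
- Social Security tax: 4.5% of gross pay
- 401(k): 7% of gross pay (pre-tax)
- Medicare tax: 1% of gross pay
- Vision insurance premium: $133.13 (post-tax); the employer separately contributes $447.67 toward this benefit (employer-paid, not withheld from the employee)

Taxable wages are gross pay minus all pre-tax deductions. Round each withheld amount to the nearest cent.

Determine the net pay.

$3,775.75

457(b) deferral: $5,599.74 × 0.04 = $223.99
401(k): $5,599.74 × 0.07 = $391.98
Pre-tax total = $223.99 + $391.98 = $615.97
Taxable wages = $5,599.74 − $615.97 = $4,983.77
Federal tax withheld: $4,983.77 × 0.1166 = $581.11
City income tax: $4,983.77 × 0.0075 = $37.38
Medicare tax: $5,599.74 × 0.01 = $56.00
Social Security tax: $5,599.74 × 0.045 = $251.99
Union dues: $148.41
Vision insurance premium: $133.13
(Employer's $447.67 toward vision insurance premium is not withheld from the employee.)
Total deductions = $223.99 + $391.98 + $581.11 + $37.38 + $56.00 + $251.99 + $148.41 + $133.13 = $1,823.99
Net pay = $5,599.74 − $1,823.99 = $3,775.75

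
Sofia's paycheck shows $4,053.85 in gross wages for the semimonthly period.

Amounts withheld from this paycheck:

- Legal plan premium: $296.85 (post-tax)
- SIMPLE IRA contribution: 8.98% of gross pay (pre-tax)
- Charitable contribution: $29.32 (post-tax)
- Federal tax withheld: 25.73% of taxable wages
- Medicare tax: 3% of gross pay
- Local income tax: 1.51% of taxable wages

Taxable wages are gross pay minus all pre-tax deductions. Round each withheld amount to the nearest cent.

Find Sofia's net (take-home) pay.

$2,236.91

SIMPLE IRA contribution: $4,053.85 × 0.0898 = $364.04
Taxable wages = $4,053.85 − $364.04 = $3,689.81
Local income tax: $3,689.81 × 0.0151 = $55.72
Federal tax withheld: $3,689.81 × 0.2573 = $949.39
Medicare tax: $4,053.85 × 0.03 = $121.62
Charitable contribution: $29.32
Legal plan premium: $296.85
Total deductions = $364.04 + $55.72 + $949.39 + $121.62 + $29.32 + $296.85 = $1,816.94
Net pay = $4,053.85 − $1,816.94 = $2,236.91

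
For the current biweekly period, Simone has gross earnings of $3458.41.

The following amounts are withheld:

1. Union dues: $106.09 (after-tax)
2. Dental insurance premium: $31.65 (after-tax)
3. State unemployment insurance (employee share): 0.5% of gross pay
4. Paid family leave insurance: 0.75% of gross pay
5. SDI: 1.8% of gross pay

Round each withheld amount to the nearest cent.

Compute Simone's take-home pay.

SDI: $3458.41 × 0.018 = $62.25
Paid family leave insurance: $3458.41 × 0.0075 = $25.94
State unemployment insurance (employee share): $3458.41 × 0.005 = $17.29
Dental insurance premium: $31.65
Union dues: $106.09
Total deductions = $62.25 + $25.94 + $17.29 + $31.65 + $106.09 = $243.22
Net pay = $3458.41 − $243.22 = $3215.19

$3215.19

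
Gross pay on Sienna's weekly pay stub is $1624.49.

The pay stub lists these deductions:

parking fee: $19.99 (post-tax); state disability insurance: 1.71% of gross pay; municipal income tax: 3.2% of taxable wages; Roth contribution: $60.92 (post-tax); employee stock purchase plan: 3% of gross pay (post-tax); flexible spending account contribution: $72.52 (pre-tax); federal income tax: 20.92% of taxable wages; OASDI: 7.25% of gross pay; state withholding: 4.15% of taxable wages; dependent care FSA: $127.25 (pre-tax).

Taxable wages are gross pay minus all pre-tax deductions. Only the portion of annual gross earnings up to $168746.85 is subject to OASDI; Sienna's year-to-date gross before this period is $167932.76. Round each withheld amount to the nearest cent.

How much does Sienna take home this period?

$805.51

Dependent care FSA: $127.25
Flexible spending account contribution: $72.52
Pre-tax total = $127.25 + $72.52 = $199.77
Taxable wages = $1624.49 − $199.77 = $1424.72
Municipal income tax: $1424.72 × 0.032 = $45.59
State withholding: $1424.72 × 0.0415 = $59.13
Federal income tax: $1424.72 × 0.2092 = $298.05
OASDI: only $168746.85 − $167932.76 = $814.09 of this check is subject → $814.09 × 0.0725 = $59.02
State disability insurance: $1624.49 × 0.0171 = $27.78
Parking fee: $19.99
Roth contribution: $60.92
Employee stock purchase plan: $1624.49 × 0.03 = $48.73
Total deductions = $127.25 + $72.52 + $45.59 + $59.13 + $298.05 + $59.02 + $27.78 + $19.99 + $60.92 + $48.73 = $818.98
Net pay = $1624.49 − $818.98 = $805.51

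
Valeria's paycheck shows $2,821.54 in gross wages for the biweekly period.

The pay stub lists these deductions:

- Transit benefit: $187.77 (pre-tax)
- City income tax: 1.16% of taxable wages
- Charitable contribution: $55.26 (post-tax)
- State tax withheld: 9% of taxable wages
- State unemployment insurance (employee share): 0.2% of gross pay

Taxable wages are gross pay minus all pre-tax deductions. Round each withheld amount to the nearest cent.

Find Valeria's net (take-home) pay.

Transit benefit: $187.77
Taxable wages = $2,821.54 − $187.77 = $2,633.77
State tax withheld: $2,633.77 × 0.09 = $237.04
City income tax: $2,633.77 × 0.0116 = $30.55
State unemployment insurance (employee share): $2,821.54 × 0.002 = $5.64
Charitable contribution: $55.26
Total deductions = $187.77 + $237.04 + $30.55 + $5.64 + $55.26 = $516.26
Net pay = $2,821.54 − $516.26 = $2,305.28

$2,305.28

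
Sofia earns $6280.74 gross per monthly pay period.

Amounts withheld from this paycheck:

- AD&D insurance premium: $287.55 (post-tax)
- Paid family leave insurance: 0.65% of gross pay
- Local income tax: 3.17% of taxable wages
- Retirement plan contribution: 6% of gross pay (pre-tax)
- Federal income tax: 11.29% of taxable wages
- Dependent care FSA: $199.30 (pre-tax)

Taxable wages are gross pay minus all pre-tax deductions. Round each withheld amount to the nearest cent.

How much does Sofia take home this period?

Retirement plan contribution: $6280.74 × 0.06 = $376.84
Dependent care FSA: $199.30
Pre-tax total = $376.84 + $199.30 = $576.14
Taxable wages = $6280.74 − $576.14 = $5704.60
Federal income tax: $5704.60 × 0.1129 = $644.05
Local income tax: $5704.60 × 0.0317 = $180.84
Paid family leave insurance: $6280.74 × 0.0065 = $40.82
AD&D insurance premium: $287.55
Total deductions = $376.84 + $199.30 + $644.05 + $180.84 + $40.82 + $287.55 = $1729.40
Net pay = $6280.74 − $1729.40 = $4551.34

$4551.34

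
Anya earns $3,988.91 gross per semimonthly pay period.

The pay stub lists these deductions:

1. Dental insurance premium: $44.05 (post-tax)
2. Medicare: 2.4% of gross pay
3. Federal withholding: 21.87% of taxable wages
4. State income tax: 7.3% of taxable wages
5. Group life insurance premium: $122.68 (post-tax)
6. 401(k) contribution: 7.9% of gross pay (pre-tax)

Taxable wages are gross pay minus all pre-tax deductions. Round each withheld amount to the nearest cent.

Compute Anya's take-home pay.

401(k) contribution: $3,988.91 × 0.079 = $315.12
Taxable wages = $3,988.91 − $315.12 = $3,673.79
State income tax: $3,673.79 × 0.073 = $268.19
Federal withholding: $3,673.79 × 0.2187 = $803.46
Medicare: $3,988.91 × 0.024 = $95.73
Dental insurance premium: $44.05
Group life insurance premium: $122.68
Total deductions = $315.12 + $268.19 + $803.46 + $95.73 + $44.05 + $122.68 = $1,649.23
Net pay = $3,988.91 − $1,649.23 = $2,339.68

$2,339.68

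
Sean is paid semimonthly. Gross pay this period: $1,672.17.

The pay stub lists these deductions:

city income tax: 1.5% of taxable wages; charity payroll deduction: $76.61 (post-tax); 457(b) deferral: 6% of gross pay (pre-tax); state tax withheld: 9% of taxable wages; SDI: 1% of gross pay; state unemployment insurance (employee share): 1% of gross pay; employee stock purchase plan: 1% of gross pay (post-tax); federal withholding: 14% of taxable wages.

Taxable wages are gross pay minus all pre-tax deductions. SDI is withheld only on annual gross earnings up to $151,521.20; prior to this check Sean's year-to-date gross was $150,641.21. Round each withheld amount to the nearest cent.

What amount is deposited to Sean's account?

457(b) deferral: $1,672.17 × 0.06 = $100.33
Taxable wages = $1,672.17 − $100.33 = $1,571.84
State tax withheld: $1,571.84 × 0.09 = $141.47
Federal withholding: $1,571.84 × 0.14 = $220.06
City income tax: $1,571.84 × 0.015 = $23.58
SDI: only $151,521.20 − $150,641.21 = $879.99 of this check is subject → $879.99 × 0.01 = $8.80
State unemployment insurance (employee share): $1,672.17 × 0.01 = $16.72
Charity payroll deduction: $76.61
Employee stock purchase plan: $1,672.17 × 0.01 = $16.72
Total deductions = $100.33 + $141.47 + $220.06 + $23.58 + $8.80 + $16.72 + $76.61 + $16.72 = $604.29
Net pay = $1,672.17 − $604.29 = $1,067.88

$1,067.88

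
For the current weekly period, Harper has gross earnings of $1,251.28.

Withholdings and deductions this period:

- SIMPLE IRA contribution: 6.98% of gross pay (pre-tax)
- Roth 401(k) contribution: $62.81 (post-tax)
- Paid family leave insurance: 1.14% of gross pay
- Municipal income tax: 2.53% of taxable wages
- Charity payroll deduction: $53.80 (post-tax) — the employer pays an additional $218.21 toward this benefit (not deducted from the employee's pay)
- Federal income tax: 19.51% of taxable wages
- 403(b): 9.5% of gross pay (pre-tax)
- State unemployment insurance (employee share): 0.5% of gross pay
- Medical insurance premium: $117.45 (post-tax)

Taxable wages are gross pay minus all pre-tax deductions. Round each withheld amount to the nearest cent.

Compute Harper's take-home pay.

$560.16

403(b): $1,251.28 × 0.095 = $118.87
SIMPLE IRA contribution: $1,251.28 × 0.0698 = $87.34
Pre-tax total = $118.87 + $87.34 = $206.21
Taxable wages = $1,251.28 − $206.21 = $1,045.07
Municipal income tax: $1,045.07 × 0.0253 = $26.44
Federal income tax: $1,045.07 × 0.1951 = $203.89
Paid family leave insurance: $1,251.28 × 0.0114 = $14.26
State unemployment insurance (employee share): $1,251.28 × 0.005 = $6.26
Charity payroll deduction: $53.80
Roth 401(k) contribution: $62.81
Medical insurance premium: $117.45
(Employer's $218.21 toward charity payroll deduction is not withheld from the employee.)
Total deductions = $118.87 + $87.34 + $26.44 + $203.89 + $14.26 + $6.26 + $53.80 + $62.81 + $117.45 = $691.12
Net pay = $1,251.28 − $691.12 = $560.16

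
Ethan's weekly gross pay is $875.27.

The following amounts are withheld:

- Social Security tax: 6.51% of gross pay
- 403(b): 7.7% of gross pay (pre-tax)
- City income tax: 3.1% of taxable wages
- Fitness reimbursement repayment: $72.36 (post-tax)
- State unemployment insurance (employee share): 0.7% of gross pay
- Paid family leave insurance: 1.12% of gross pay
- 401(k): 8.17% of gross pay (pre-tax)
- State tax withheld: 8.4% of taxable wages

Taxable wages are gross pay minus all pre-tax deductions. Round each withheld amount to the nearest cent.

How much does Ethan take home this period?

403(b): $875.27 × 0.077 = $67.40
401(k): $875.27 × 0.0817 = $71.51
Pre-tax total = $67.40 + $71.51 = $138.91
Taxable wages = $875.27 − $138.91 = $736.36
City income tax: $736.36 × 0.031 = $22.83
State tax withheld: $736.36 × 0.084 = $61.85
Social Security tax: $875.27 × 0.0651 = $56.98
State unemployment insurance (employee share): $875.27 × 0.007 = $6.13
Paid family leave insurance: $875.27 × 0.0112 = $9.80
Fitness reimbursement repayment: $72.36
Total deductions = $67.40 + $71.51 + $22.83 + $61.85 + $56.98 + $6.13 + $9.80 + $72.36 = $368.86
Net pay = $875.27 − $368.86 = $506.41

$506.41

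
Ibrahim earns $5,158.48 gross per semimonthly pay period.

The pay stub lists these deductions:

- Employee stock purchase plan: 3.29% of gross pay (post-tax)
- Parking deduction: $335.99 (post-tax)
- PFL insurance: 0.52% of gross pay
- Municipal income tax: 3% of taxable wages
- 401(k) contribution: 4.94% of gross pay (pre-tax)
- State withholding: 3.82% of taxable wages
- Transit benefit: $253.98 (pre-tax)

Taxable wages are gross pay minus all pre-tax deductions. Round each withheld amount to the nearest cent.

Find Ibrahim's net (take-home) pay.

$3,800.04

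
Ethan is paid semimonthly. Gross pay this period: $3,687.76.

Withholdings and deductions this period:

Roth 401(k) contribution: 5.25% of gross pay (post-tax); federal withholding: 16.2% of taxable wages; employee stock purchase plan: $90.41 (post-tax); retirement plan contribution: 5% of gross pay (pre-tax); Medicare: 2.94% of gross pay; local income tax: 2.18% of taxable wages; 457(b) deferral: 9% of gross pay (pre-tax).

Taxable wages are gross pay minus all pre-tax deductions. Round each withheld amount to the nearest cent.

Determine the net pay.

$2,196.11

457(b) deferral: $3,687.76 × 0.09 = $331.90
Retirement plan contribution: $3,687.76 × 0.05 = $184.39
Pre-tax total = $331.90 + $184.39 = $516.29
Taxable wages = $3,687.76 − $516.29 = $3,171.47
Federal withholding: $3,171.47 × 0.162 = $513.78
Local income tax: $3,171.47 × 0.0218 = $69.14
Medicare: $3,687.76 × 0.0294 = $108.42
Employee stock purchase plan: $90.41
Roth 401(k) contribution: $3,687.76 × 0.0525 = $193.61
Total deductions = $331.90 + $184.39 + $513.78 + $69.14 + $108.42 + $90.41 + $193.61 = $1,491.65
Net pay = $3,687.76 − $1,491.65 = $2,196.11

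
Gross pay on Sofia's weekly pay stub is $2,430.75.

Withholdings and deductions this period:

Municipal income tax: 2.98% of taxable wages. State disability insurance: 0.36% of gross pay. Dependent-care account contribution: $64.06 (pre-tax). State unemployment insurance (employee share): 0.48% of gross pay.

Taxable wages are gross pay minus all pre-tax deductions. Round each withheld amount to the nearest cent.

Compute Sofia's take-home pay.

Dependent-care account contribution: $64.06
Taxable wages = $2,430.75 − $64.06 = $2,366.69
Municipal income tax: $2,366.69 × 0.0298 = $70.53
State unemployment insurance (employee share): $2,430.75 × 0.0048 = $11.67
State disability insurance: $2,430.75 × 0.0036 = $8.75
Total deductions = $64.06 + $70.53 + $11.67 + $8.75 = $155.01
Net pay = $2,430.75 − $155.01 = $2,275.74

$2,275.74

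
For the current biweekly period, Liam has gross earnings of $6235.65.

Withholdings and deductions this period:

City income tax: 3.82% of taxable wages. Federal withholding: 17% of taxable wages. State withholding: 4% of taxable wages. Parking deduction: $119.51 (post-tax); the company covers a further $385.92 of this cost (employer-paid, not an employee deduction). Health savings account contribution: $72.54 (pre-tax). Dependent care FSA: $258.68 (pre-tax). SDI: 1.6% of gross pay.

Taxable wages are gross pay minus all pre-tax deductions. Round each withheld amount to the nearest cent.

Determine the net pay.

$4219.67

Dependent care FSA: $258.68
Health savings account contribution: $72.54
Pre-tax total = $258.68 + $72.54 = $331.22
Taxable wages = $6235.65 − $331.22 = $5904.43
City income tax: $5904.43 × 0.0382 = $225.55
State withholding: $5904.43 × 0.04 = $236.18
Federal withholding: $5904.43 × 0.17 = $1003.75
SDI: $6235.65 × 0.016 = $99.77
Parking deduction: $119.51
(Employer's $385.92 toward parking deduction is not withheld from the employee.)
Total deductions = $258.68 + $72.54 + $225.55 + $236.18 + $1003.75 + $99.77 + $119.51 = $2015.98
Net pay = $6235.65 − $2015.98 = $4219.67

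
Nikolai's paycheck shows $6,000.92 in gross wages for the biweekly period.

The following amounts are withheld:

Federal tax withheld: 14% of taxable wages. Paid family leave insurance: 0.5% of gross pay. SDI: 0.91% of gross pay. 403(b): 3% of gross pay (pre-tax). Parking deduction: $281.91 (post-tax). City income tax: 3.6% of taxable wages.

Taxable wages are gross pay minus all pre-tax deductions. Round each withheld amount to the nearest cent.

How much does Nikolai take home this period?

$4,429.90

403(b): $6,000.92 × 0.03 = $180.03
Taxable wages = $6,000.92 − $180.03 = $5,820.89
City income tax: $5,820.89 × 0.036 = $209.55
Federal tax withheld: $5,820.89 × 0.14 = $814.92
SDI: $6,000.92 × 0.0091 = $54.61
Paid family leave insurance: $6,000.92 × 0.005 = $30.00
Parking deduction: $281.91
Total deductions = $180.03 + $209.55 + $814.92 + $54.61 + $30.00 + $281.91 = $1,571.02
Net pay = $6,000.92 − $1,571.02 = $4,429.90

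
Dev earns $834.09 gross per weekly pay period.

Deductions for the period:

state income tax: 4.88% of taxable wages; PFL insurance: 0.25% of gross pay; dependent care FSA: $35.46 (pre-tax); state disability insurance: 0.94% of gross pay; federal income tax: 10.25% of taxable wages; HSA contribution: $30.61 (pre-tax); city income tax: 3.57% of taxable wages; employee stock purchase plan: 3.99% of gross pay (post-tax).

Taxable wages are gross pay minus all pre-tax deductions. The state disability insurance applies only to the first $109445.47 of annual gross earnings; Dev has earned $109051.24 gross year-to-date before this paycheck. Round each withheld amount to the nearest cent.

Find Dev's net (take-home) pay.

$585.32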